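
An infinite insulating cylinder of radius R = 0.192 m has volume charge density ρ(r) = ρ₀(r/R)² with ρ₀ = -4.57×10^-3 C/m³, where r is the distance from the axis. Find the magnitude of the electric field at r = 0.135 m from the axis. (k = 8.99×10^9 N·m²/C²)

Choose a coaxial cylinder of radius r = 0.135 m (arbitrary length L) as the Gaussian surface (r < R).
λ_enc = ∫₀^r ρ(r')·2πr' dr' = (2πρ₀/R²)·r^4/4 = -6.468×10^-5 C/m.
By Gauss's law (flux through the curved wall only), E·2πrL = λ_enc L/ε₀.
E = 2k|λ_enc|/r = 2(8.99×10^9)(6.468×10^-5)/(0.135) = 8.61×10^6 N/C.

|E| = 8.61×10^6 N/C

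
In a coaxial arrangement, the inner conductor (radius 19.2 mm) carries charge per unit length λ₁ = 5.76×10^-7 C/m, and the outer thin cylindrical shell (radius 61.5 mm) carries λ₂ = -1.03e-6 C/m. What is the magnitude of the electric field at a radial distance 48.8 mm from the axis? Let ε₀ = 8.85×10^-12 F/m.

Coaxial Gaussian cylinder, radius r = 48.8 mm, length L (between the conductors, 19.2 mm < r < 61.5 mm).
Only the inner wire is enclosed; the outer shell contributes nothing inside itself. λ_enc = λ₁ = 5.76e-7 C/m.
By Gauss's law (flux through the curved wall only), E·2πrL = λ_enc L/ε₀.
E = |λ_enc|/(2πε₀r) = (5.76×10^-7)/(2π·8.85×10^-12·0.0488) = 2.12×10^5 N/C.

E ≈ 2.12×10^5 N/C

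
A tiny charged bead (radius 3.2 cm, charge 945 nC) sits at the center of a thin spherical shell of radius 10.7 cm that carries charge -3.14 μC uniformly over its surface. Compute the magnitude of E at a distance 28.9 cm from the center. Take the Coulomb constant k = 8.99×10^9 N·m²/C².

|E| = 2.36e5 N/C

Take a concentric spherical Gaussian surface of radius r = 28.9 cm (r > 10.7 cm, enclosing both).
Q_enc = (945 nC) + (-3.14 μC) = -2.195e-6 C.
By Gauss's law, ∮E·dA = E·4πr² = Q_enc/ε₀.
E = k|Q_enc|/r² = (8.99×10^9)(2.195×10^-6)/(0.289)² = 2.36e5 N/C.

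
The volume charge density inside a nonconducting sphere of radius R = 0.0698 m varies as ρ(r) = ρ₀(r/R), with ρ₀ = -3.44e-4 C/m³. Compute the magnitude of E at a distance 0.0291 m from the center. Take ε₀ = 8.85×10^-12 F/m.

E ≈ 1.18×10^5 N/C

Use a concentric Gaussian sphere at r = 0.0291 m (r < R).
Integrate the density: Q_enc = 4π ∫₀^r ρ₀(r'/R)^1 r'² dr' = 4πρ₀ r^4/(4·R) = -1.11×10^-8 C.
Applying ∮E·dA = Q_enc/ε₀ with Φ = E(4πr²):
E = |Q_enc|/(4πε₀r²) = (1.11×10^-8)/(4π·8.85×10^-12·(0.0291)²) = 1.18×10^5 N/C.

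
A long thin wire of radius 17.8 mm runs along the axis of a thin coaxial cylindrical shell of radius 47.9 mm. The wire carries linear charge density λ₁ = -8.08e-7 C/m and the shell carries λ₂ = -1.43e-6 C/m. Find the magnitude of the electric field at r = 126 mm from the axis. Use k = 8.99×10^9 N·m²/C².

Choose a coaxial cylinder of radius r = 126 mm (arbitrary length L) as the Gaussian surface (r > 47.9 mm, enclosing both).
λ_enc = λ₁ + λ₂ = (-8.08×10^-7) + (-1.43×10^-6) = -2.238e-6 C/m.
Since E is radial and uniform over the curved surface, Φ = E·2πrL = Q_enc/ε₀ = λ_enc L/ε₀.
E = 2k|λ_enc|/r = 2(8.99×10^9)(2.238×10^-6)/(0.126) = 3.19e5 N/C.

|E| ≈ 3.19×10^5 N/C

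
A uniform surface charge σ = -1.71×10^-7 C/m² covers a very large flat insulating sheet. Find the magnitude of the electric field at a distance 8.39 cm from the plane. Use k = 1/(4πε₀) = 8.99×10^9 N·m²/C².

By planar symmetry E is perpendicular to the sheet and uniform; use a Gaussian pillbox with flat faces of area A on each side of the sheet.
Flux Φ = 2EA and Q_enc = σA, so 2EA = σA/ε₀ ⇒ E = |σ|/(2ε₀), independent of distance.
E = 2πk|σ| = 2π(8.99×10^9)(1.71×10^-7) = 9.66e3 N/C.

9.66e3 N/C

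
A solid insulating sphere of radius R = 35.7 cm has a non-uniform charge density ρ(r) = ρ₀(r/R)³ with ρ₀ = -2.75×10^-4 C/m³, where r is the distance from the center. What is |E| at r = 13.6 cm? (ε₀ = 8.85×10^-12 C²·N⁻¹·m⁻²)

Use a concentric Gaussian sphere at r = 13.6 cm (r < R).
Integrate the density: Q_enc = 4π ∫₀^r ρ₀(r'/R)^3 r'² dr' = 4πρ₀ r^6/(6·R³) = -8.01e-8 C.
Since E is radial and uniform over the Gaussian sphere, Φ = E·4πr² = Q_enc/ε₀.
E = |Q_enc|/(4πε₀r²) = (8.01×10^-8)/(4π·8.85×10^-12·(0.136)²) = 3.89×10^4 N/C.

E ≈ 3.89e4 V/m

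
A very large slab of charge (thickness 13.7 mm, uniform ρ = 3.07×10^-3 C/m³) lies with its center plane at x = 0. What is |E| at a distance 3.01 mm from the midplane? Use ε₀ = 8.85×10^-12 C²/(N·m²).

E ≈ 1.04e6 N/C

By symmetry E is perpendicular to the slab. A Gaussian pillbox from −3.01 mm to +3.01 mm (face area A) lies entirely within the slab.
Q_enc = ρ·(2x)·A and flux = 2EA, so 2EA = 2ρxA/ε₀ ⇒ E = |ρ|x/ε₀.
E = (3.07×10^-3)(0.00301)/(8.85×10^-12) = 1.04e6 N/C.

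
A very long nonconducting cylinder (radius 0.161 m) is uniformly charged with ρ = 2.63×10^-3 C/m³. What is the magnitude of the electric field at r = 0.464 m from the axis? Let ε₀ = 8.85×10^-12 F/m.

Take a coaxial cylindrical Gaussian surface of radius r = 0.464 m and length L (r > 0.161 m, full cross-section enclosed).
λ_enc = ρ·πR² = (2.63×10^-3)π(0.161)² = 2.142×10^-4 C/m.
By Gauss's law (flux through the curved wall only), E·2πrL = λ_enc L/ε₀.
E = |λ_enc|/(2πε₀r) = (2.142×10^-4)/(2π·8.85×10^-12·0.464) = 8.30e6 N/C.

E ≈ 8.30×10^6 N/C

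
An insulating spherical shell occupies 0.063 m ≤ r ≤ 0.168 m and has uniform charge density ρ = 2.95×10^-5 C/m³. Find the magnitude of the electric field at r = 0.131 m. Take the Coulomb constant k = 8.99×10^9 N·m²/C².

Use a concentric Gaussian sphere at r = 0.131 m (within the shell material, 0.063 m < r < 0.168 m).
Only the shell between 0.063 m and r is enclosed: Q_enc = ρ·(4π/3)(r³ − a³) = (2.95×10^-5)·(4π/3)·((0.131)³ − (0.063)³) = 2.469×10^-7 C.
By Gauss's law, ∮E·dA = E·4πr² = Q_enc/ε₀.
E = k|Q_enc|/r² = (8.99×10^9)(2.469×10^-7)/(0.131)² = 1.29e5 N/C.

E ≈ 1.29×10^5 N/C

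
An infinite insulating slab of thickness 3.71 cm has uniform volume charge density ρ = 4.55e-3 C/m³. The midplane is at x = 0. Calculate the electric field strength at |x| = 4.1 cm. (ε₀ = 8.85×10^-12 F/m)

|E| ≈ 9.54×10^6 N/C

The point |x| = 4.1 cm lies outside the slab (half-thickness 0.01855 m). A symmetric pillbox spanning the full slab encloses Q_enc = ρ·d·A.
Flux = 2EA ⇒ E = |ρ|d/(2ε₀), independent of distance outside.
E = (4.55e-3)(0.0371)/(2·8.85×10^-12) = 9.54×10^6 N/C.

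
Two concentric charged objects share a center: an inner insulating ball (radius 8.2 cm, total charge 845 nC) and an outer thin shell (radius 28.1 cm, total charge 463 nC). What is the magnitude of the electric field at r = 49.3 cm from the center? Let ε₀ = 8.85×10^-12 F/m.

E = 4.84e4 N/C

By spherical symmetry E is radial; choose a Gaussian sphere of radius r = 49.3 cm (r > 28.1 cm, enclosing both).
Q_enc = (845 nC) + (463 nC) = 1.308e-6 C.
Gauss's law: E·4πr² = Q_enc/ε₀.
E = |Q_enc|/(4πε₀r²) = (1.308×10^-6)/(4π·8.85×10^-12·(0.493)²) = 4.84×10^4 N/C.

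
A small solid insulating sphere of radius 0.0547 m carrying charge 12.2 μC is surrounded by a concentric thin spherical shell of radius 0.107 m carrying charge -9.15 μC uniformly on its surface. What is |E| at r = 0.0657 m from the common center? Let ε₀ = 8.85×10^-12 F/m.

Use a concentric Gaussian sphere at r = 0.0657 m (between the bodies, 0.0547 m < r < 0.107 m).
The shell at 0.107 m lies outside the Gaussian surface, so Q_enc = 12.2 μC = 1.22e-5 C.
Gauss's law: E·4πr² = Q_enc/ε₀.
E = |Q_enc|/(4πε₀r²) = (1.22e-5)/(4π·8.85×10^-12·(0.0657)²) = 2.54×10^7 N/C.

2.54×10^7 N/C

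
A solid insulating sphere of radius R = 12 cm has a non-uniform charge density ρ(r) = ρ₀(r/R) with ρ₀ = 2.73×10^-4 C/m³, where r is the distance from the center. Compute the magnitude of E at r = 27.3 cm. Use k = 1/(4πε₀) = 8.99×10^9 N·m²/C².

E ≈ 1.79e5 N/C

Take a concentric spherical Gaussian surface of radius r = 27.3 cm (r > R, all charge enclosed).
Q_enc = 4π ∫₀^R ρ₀(r'/R)^1 r'² dr' = 4πρ₀R³/4 = 1.482×10^-6 C.
Since E is radial and uniform over the Gaussian sphere, Φ = E·4πr² = Q_enc/ε₀.
E = k|Q_enc|/r² = (8.99×10^9)(1.482×10^-6)/(0.273)² = 1.79×10^5 N/C.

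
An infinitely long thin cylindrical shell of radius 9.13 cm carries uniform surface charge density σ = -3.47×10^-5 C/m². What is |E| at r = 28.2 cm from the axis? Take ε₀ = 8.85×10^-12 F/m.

|E| = 1.27×10^6 V/m

By cylindrical symmetry E is radial; use a coaxial Gaussian cylinder of radius 28.2 cm and length L (r > 9.13 cm).
The whole shell is enclosed: λ_enc = σ·2πR = (-3.47e-5)·2π·(0.0913) = -1.991×10^-5 C/m.
Gauss's law: E·2πrL = λ_enc L/ε₀.
E = |λ_enc|/(2πε₀r) = (1.991×10^-5)/(2π·8.85×10^-12·0.282) = 1.27e6 N/C.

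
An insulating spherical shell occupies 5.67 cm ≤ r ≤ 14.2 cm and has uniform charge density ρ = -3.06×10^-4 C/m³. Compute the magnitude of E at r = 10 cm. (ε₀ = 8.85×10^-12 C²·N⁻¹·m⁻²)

Symmetry ⇒ E = E(r) r̂. Gaussian sphere of radius r = 10 cm (within the shell material, 5.67 cm < r < 14.2 cm).
Enclosed charge is the volume from a to r: Q_enc = (4π/3)ρ(r³ − a³) = -1.048×10^-6 C.
Gauss's law: E·4πr² = Q_enc/ε₀.
E = |Q_enc|/(4πε₀r²) = (1.048e-6)/(4π·8.85×10^-12·(0.1)²) = 9.42×10^5 N/C.

|E| = 9.42×10^5 N/C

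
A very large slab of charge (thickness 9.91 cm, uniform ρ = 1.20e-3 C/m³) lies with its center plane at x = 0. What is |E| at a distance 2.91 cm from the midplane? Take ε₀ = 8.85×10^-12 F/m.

|E| ≈ 3.95e6 N/C

By symmetry E is perpendicular to the slab. A Gaussian pillbox from −2.91 cm to +2.91 cm (face area A) lies entirely within the slab.
Q_enc = ρ·(2x)·A and flux = 2EA, so 2EA = 2ρxA/ε₀ ⇒ E = |ρ|x/ε₀.
E = (1.20e-3)(0.0291)/(8.85×10^-12) = 3.95×10^6 N/C.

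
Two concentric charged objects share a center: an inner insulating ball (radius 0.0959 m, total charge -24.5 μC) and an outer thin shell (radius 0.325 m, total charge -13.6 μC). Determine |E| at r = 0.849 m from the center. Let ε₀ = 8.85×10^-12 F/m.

Take a concentric spherical Gaussian surface of radius r = 0.849 m (r > 0.325 m, enclosing both).
Q_enc = (-24.5 μC) + (-13.6 μC) = -3.81×10^-5 C.
By Gauss's law, ∮E·dA = E·4πr² = Q_enc/ε₀.
E = |Q_enc|/(4πε₀r²) = (3.81e-5)/(4π·8.85×10^-12·(0.849)²) = 4.75e5 N/C.

|E| ≈ 4.75e5 N/C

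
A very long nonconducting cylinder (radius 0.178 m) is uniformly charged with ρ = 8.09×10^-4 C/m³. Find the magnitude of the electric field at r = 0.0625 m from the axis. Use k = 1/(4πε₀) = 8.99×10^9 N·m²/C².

Take a coaxial cylindrical Gaussian surface of radius r = 0.0625 m and length L (r < R).
Enclosed charge per unit length: λ_enc = ρ·πr² = (8.09×10^-4)π(0.0625)² = 9.928e-6 C/m.
By Gauss's law (flux through the curved wall only), E·2πrL = λ_enc L/ε₀.
E = 2k|λ_enc|/r = 2(8.99×10^9)(9.928×10^-6)/(0.0625) = 2.86×10^6 N/C.

|E| ≈ 2.86×10^6 N/C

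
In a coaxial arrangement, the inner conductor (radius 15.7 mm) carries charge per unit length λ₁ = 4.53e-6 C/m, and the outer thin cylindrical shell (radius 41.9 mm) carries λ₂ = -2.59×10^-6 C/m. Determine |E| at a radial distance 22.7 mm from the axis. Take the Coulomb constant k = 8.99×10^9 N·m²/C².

|E| ≈ 3.59e6 N/C

Choose a coaxial cylinder of radius r = 22.7 mm (arbitrary length L) as the Gaussian surface (between the conductors, 15.7 mm < r < 41.9 mm).
Only the inner wire is enclosed; the outer shell contributes nothing inside itself. λ_enc = λ₁ = 4.53×10^-6 C/m.
Gauss's law: E·2πrL = λ_enc L/ε₀.
E = 2k|λ_enc|/r = 2(8.99×10^9)(4.53×10^-6)/(0.0227) = 3.59e6 N/C.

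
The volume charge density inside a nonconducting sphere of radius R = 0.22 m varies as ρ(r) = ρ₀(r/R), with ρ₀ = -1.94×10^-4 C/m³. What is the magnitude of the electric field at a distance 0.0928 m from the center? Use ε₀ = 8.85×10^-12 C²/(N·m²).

E ≈ 2.15e5 V/m

By spherical symmetry E is radial; choose a Gaussian sphere of radius r = 0.0928 m (r < R).
Q_enc = ∫₀^r ρ(r')·4πr'² dr' = (4πρ₀/R) ∫₀^r r'^3 dr' = 4πρ₀ r^4/(4·R) = -2.055×10^-7 C.
Gauss's law: E·4πr² = Q_enc/ε₀.
E = |Q_enc|/(4πε₀r²) = (2.055e-7)/(4π·8.85×10^-12·(0.0928)²) = 2.15×10^5 N/C.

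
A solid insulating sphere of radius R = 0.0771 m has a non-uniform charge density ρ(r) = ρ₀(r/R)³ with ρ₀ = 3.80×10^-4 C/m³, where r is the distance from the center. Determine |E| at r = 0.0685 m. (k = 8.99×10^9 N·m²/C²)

E ≈ 3.44×10^5 V/m

Use a concentric Gaussian sphere at r = 0.0685 m (r < R).
Integrate the density: Q_enc = 4π ∫₀^r ρ₀(r'/R)^3 r'² dr' = 4πρ₀ r^6/(6·R³) = 1.794×10^-7 C.
Gauss's law: E·4πr² = Q_enc/ε₀.
E = k|Q_enc|/r² = (8.99×10^9)(1.794×10^-7)/(0.0685)² = 3.44×10^5 N/C.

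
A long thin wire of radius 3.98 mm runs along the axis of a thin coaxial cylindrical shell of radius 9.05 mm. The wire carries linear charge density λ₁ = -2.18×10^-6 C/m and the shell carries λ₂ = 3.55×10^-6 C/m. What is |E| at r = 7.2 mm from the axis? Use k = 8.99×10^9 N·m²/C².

Take a coaxial cylindrical Gaussian surface of radius r = 7.2 mm and length L (between the conductors, 3.98 mm < r < 9.05 mm).
Only the inner wire is enclosed; the outer shell contributes nothing inside itself. λ_enc = λ₁ = -2.18×10^-6 C/m.
Applying ∮E·dA = Q_enc/ε₀ with the end caps contributing no flux:
E = 2k|λ_enc|/r = 2(8.99×10^9)(2.18×10^-6)/(0.0072) = 5.44×10^6 N/C.

|E| ≈ 5.44×10^6 V/m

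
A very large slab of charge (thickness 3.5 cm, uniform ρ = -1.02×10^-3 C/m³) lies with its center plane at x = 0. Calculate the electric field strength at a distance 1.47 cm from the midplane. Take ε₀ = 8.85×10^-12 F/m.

|E| = 1.69×10^6 N/C

By symmetry E is perpendicular to the slab. A Gaussian pillbox from −1.47 cm to +1.47 cm (face area A) lies entirely within the slab.
Q_enc = ρ·(2x)·A and flux = 2EA, so 2EA = 2ρxA/ε₀ ⇒ E = |ρ|x/ε₀.
E = (1.02e-3)(0.0147)/(8.85×10^-12) = 1.69×10^6 N/C.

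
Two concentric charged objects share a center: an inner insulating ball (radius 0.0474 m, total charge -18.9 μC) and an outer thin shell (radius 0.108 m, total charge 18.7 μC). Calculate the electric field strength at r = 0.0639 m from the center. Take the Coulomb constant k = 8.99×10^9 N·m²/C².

|E| = 4.16×10^7 N/C

Symmetry ⇒ E = E(r) r̂. Gaussian sphere of radius r = 0.0639 m (between the bodies, 0.0474 m < r < 0.108 m).
The shell at 0.108 m lies outside the Gaussian surface, so Q_enc = -18.9 μC = -1.89e-5 C.
Since E is radial and uniform over the Gaussian sphere, Φ = E·4πr² = Q_enc/ε₀.
E = k|Q_enc|/r² = (8.99×10^9)(1.89e-5)/(0.0639)² = 4.16e7 N/C.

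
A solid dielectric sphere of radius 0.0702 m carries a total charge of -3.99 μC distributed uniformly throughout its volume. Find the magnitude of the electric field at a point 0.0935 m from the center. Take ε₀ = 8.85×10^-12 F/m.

By spherical symmetry E is radial; choose a Gaussian sphere of radius r = 0.0935 m (r > R, so the entire charge is enclosed).
Q_enc = -3.99 μC = -3.99×10^-6 C.
Gauss's law: E·4πr² = Q_enc/ε₀.
E = |Q_enc|/(4πε₀r²) = (3.99e-6)/(4π·8.85×10^-12·(0.0935)²) = 4.10×10^6 N/C.

E = 4.10×10^6 N/C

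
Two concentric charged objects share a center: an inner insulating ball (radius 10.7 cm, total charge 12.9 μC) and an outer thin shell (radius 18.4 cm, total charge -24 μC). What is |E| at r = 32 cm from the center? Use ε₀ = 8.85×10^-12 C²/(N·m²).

E ≈ 9.75×10^5 N/C

By spherical symmetry E is radial; choose a Gaussian sphere of radius r = 32 cm (r > 18.4 cm, enclosing both).
Q_enc = (12.9 μC) + (-24 μC) = -1.11e-5 C.
Applying ∮E·dA = Q_enc/ε₀ with Φ = E(4πr²):
E = |Q_enc|/(4πε₀r²) = (1.11e-5)/(4π·8.85×10^-12·(0.32)²) = 9.75×10^5 N/C.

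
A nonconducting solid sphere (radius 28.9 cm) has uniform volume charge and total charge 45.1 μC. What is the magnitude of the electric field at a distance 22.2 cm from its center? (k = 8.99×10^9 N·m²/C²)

E = 3.73×10^6 N/C

By spherical symmetry E is radial; choose a Gaussian sphere of radius r = 22.2 cm (r < R).
Only the charge within r is enclosed: Q_enc = Q·(r/R)³ = (45.1 μC)·(22.2 cm/28.9 cm)³ = 2.044e-5 C.
Since E is radial and uniform over the Gaussian sphere, Φ = E·4πr² = Q_enc/ε₀.
E = k|Q_enc|/r² = (8.99×10^9)(2.044×10^-5)/(0.222)² = 3.73×10^6 N/C.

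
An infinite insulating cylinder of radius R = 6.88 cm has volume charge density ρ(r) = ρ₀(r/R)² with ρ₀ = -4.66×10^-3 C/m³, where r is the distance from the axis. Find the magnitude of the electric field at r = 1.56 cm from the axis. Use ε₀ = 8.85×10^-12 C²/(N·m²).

E = 1.06×10^5 N/C

By cylindrical symmetry E is radial; use a coaxial Gaussian cylinder of radius 1.56 cm and length L (r < R).
λ_enc = ∫₀^r ρ(r')·2πr' dr' = (2πρ₀/R²)·r^4/4 = -9.159×10^-8 C/m.
Applying ∮E·dA = Q_enc/ε₀ with the end caps contributing no flux:
E = |λ_enc|/(2πε₀r) = (9.159×10^-8)/(2π·8.85×10^-12·0.0156) = 1.06×10^5 N/C.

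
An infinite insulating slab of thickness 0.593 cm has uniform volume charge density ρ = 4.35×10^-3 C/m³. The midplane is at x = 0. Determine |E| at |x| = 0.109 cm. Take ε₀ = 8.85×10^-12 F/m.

E = 5.36×10^5 V/m

By symmetry E is perpendicular to the slab. A Gaussian pillbox from −0.109 cm to +0.109 cm (face area A) lies entirely within the slab.
Q_enc = ρ·(2x)·A and flux = 2EA, so 2EA = 2ρxA/ε₀ ⇒ E = |ρ|x/ε₀.
E = (4.35×10^-3)(0.00109)/(8.85×10^-12) = 5.36e5 N/C.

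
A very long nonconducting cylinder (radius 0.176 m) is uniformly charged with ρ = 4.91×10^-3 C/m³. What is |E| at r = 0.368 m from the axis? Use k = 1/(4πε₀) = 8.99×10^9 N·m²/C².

|E| = 2.33e7 N/C

Choose a coaxial cylinder of radius r = 0.368 m (arbitrary length L) as the Gaussian surface (r > 0.176 m, full cross-section enclosed).
λ_enc = ρ·πR² = (4.91×10^-3)π(0.176)² = 4.778×10^-4 C/m.
By Gauss's law (flux through the curved wall only), E·2πrL = λ_enc L/ε₀.
E = 2k|λ_enc|/r = 2(8.99×10^9)(4.778×10^-4)/(0.368) = 2.33e7 N/C.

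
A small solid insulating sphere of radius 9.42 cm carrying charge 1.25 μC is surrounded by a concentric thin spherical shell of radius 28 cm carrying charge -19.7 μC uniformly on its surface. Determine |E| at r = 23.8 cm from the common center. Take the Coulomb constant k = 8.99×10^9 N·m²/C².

E = 1.98×10^5 V/m

By spherical symmetry E is radial; choose a Gaussian sphere of radius r = 23.8 cm (between the bodies, 9.42 cm < r < 28 cm).
The shell at 28 cm lies outside the Gaussian surface, so Q_enc = 1.25 μC = 1.25×10^-6 C.
By Gauss's law, ∮E·dA = E·4πr² = Q_enc/ε₀.
E = k|Q_enc|/r² = (8.99×10^9)(1.25e-6)/(0.238)² = 1.98×10^5 N/C.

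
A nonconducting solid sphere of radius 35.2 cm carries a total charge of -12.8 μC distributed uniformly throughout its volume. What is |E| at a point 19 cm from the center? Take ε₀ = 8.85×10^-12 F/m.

5.01×10^5 N/C

By spherical symmetry E is radial; choose a Gaussian sphere of radius r = 19 cm (r < R).
Only the charge within r is enclosed: Q_enc = Q·(r/R)³ = (-12.8 μC)·(19 cm/35.2 cm)³ = -2.013×10^-6 C.
Since E is radial and uniform over the Gaussian sphere, Φ = E·4πr² = Q_enc/ε₀.
E = |Q_enc|/(4πε₀r²) = (2.013×10^-6)/(4π·8.85×10^-12·(0.19)²) = 5.01×10^5 N/C.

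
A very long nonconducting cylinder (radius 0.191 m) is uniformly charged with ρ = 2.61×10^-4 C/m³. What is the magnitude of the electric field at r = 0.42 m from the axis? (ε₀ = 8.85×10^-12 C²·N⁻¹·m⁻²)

Choose a coaxial cylinder of radius r = 0.42 m (arbitrary length L) as the Gaussian surface (r > 0.191 m, full cross-section enclosed).
λ_enc = ρ·πR² = (2.61×10^-4)π(0.191)² = 2.991e-5 C/m.
Gauss's law: E·2πrL = λ_enc L/ε₀.
E = |λ_enc|/(2πε₀r) = (2.991e-5)/(2π·8.85×10^-12·0.42) = 1.28×10^6 N/C.

|E| = 1.28×10^6 N/C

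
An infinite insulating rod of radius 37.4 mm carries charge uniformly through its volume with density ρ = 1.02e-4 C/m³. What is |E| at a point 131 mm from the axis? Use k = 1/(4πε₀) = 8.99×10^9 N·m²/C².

Take a coaxial cylindrical Gaussian surface of radius r = 131 mm and length L (r > 37.4 mm, full cross-section enclosed).
λ_enc = ρ·πR² = (1.02e-4)π(0.0374)² = 4.482×10^-7 C/m.
Gauss's law: E·2πrL = λ_enc L/ε₀.
E = 2k|λ_enc|/r = 2(8.99×10^9)(4.482×10^-7)/(0.131) = 6.15e4 N/C.

|E| = 6.15×10^4 N/C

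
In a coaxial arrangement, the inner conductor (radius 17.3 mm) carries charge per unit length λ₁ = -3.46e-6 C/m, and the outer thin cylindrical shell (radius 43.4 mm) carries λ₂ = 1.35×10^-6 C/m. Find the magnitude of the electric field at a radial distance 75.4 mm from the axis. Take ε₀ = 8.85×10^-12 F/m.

|E| = 5.03×10^5 N/C

By cylindrical symmetry E is radial; use a coaxial Gaussian cylinder of radius 75.4 mm and length L (r > 43.4 mm, enclosing both).
λ_enc = λ₁ + λ₂ = (-3.46e-6) + (1.35×10^-6) = -2.11×10^-6 C/m.
By Gauss's law (flux through the curved wall only), E·2πrL = λ_enc L/ε₀.
E = |λ_enc|/(2πε₀r) = (2.11e-6)/(2π·8.85×10^-12·0.0754) = 5.03e5 N/C.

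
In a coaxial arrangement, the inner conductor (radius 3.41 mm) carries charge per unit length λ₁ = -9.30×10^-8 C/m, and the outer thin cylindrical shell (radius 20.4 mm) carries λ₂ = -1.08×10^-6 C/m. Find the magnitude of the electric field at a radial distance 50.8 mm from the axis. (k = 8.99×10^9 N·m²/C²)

By cylindrical symmetry E is radial; use a coaxial Gaussian cylinder of radius 50.8 mm and length L (r > 20.4 mm, enclosing both).
λ_enc = λ₁ + λ₂ = (-9.30e-8) + (-1.08×10^-6) = -1.173e-6 C/m.
Gauss's law: E·2πrL = λ_enc L/ε₀.
E = 2k|λ_enc|/r = 2(8.99×10^9)(1.173×10^-6)/(0.0508) = 4.15e5 N/C.

E = 4.15×10^5 N/C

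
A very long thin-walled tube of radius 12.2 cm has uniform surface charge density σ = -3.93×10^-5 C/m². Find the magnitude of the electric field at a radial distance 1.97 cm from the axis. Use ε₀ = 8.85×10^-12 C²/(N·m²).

E = 0 (no enclosed charge)

Choose a coaxial cylinder of radius r = 1.97 cm (arbitrary length L) as the Gaussian surface (r < 12.2 cm, inside the shell).
All the surface charge lies outside this cylinder: Q_enc = 0, hence E = 0.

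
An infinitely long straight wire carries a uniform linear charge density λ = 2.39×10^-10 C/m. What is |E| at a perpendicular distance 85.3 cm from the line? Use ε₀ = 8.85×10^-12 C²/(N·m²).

5.04 N/C

Choose a coaxial cylinder of radius r = 85.3 cm (arbitrary length L) as the Gaussian surface.
Q_enc = λL, so λ_enc = 2.39×10^-10 C/m.
Gauss's law: E·2πrL = λ_enc L/ε₀.
E = |λ_enc|/(2πε₀r) = (2.39×10^-10)/(2π·8.85×10^-12·0.853) = 5.04 N/C.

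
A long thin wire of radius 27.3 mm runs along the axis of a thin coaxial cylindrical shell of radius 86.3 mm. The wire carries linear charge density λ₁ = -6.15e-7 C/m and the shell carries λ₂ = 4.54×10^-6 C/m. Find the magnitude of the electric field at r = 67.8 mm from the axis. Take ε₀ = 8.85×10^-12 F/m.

|E| ≈ 1.63×10^5 N/C

Choose a coaxial cylinder of radius r = 67.8 mm (arbitrary length L) as the Gaussian surface (between the conductors, 27.3 mm < r < 86.3 mm).
Only the inner wire is enclosed; the outer shell contributes nothing inside itself. λ_enc = λ₁ = -6.15×10^-7 C/m.
Applying ∮E·dA = Q_enc/ε₀ with the end caps contributing no flux:
E = |λ_enc|/(2πε₀r) = (6.15×10^-7)/(2π·8.85×10^-12·0.0678) = 1.63×10^5 N/C.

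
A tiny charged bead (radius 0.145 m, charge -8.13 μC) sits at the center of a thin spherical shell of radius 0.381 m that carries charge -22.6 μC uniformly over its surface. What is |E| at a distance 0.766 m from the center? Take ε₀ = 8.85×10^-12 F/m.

Take a concentric spherical Gaussian surface of radius r = 0.766 m (r > 0.381 m, enclosing both).
Q_enc = (-8.13 μC) + (-22.6 μC) = -3.073×10^-5 C.
Since E is radial and uniform over the Gaussian sphere, Φ = E·4πr² = Q_enc/ε₀.
E = |Q_enc|/(4πε₀r²) = (3.073×10^-5)/(4π·8.85×10^-12·(0.766)²) = 4.71e5 N/C.

|E| ≈ 4.71e5 N/C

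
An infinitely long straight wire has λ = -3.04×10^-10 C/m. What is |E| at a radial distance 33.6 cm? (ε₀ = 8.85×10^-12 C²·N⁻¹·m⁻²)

Choose a coaxial cylinder of radius r = 33.6 cm (arbitrary length L) as the Gaussian surface.
Q_enc = λL, so λ_enc = -3.04×10^-10 C/m.
Applying ∮E·dA = Q_enc/ε₀ with the end caps contributing no flux:
E = |λ_enc|/(2πε₀r) = (3.04e-10)/(2π·8.85×10^-12·0.336) = 16.3 N/C.

|E| = 16.3 N/C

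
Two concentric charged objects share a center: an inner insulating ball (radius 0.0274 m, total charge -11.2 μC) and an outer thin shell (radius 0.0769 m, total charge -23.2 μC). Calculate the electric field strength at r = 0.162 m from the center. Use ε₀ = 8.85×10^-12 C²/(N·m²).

E = 1.18×10^7 V/m

Symmetry ⇒ E = E(r) r̂. Gaussian sphere of radius r = 0.162 m (r > 0.0769 m, enclosing both).
Q_enc = (-11.2 μC) + (-23.2 μC) = -3.44×10^-5 C.
By Gauss's law, ∮E·dA = E·4πr² = Q_enc/ε₀.
E = |Q_enc|/(4πε₀r²) = (3.44×10^-5)/(4π·8.85×10^-12·(0.162)²) = 1.18×10^7 N/C.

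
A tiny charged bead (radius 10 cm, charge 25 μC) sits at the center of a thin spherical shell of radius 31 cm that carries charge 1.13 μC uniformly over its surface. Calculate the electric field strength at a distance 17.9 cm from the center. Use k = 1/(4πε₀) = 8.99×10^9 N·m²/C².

E = 7.01×10^6 N/C

Take a concentric spherical Gaussian surface of radius r = 17.9 cm (between the bodies, 10 cm < r < 31 cm).
Only the inner charge is enclosed; the outer shell contributes nothing inside itself. Q_enc = 25 μC = 2.50×10^-5 C.
Gauss's law: E·4πr² = Q_enc/ε₀.
E = k|Q_enc|/r² = (8.99×10^9)(2.50e-5)/(0.179)² = 7.01×10^6 N/C.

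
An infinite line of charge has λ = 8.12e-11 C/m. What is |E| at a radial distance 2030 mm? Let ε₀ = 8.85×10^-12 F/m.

|E| = 0.719 V/m

By cylindrical symmetry E is radial; use a coaxial Gaussian cylinder of radius 2030 mm and length L.
Q_enc = λL, so λ_enc = 8.12e-11 C/m.
By Gauss's law (flux through the curved wall only), E·2πrL = λ_enc L/ε₀.
E = |λ_enc|/(2πε₀r) = (8.12×10^-11)/(2π·8.85×10^-12·2.03) = 0.719 N/C.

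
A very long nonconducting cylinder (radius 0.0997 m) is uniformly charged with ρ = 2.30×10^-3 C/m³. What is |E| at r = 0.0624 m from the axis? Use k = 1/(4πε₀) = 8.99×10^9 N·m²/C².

Take a coaxial cylindrical Gaussian surface of radius r = 0.0624 m and length L (r < R).
Charge inside radius r per length L is ρ·πr²·L, so λ_enc = ρπr² = 2.813×10^-5 C/m.
By Gauss's law (flux through the curved wall only), E·2πrL = λ_enc L/ε₀.
E = 2k|λ_enc|/r = 2(8.99×10^9)(2.813×10^-5)/(0.0624) = 8.11×10^6 N/C.

8.11e6 V/m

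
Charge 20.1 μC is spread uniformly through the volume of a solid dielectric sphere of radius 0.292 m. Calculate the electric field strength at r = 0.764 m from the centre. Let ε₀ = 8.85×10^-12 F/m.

By spherical symmetry E is radial; choose a Gaussian sphere of radius r = 0.764 m (r > R, so the entire charge is enclosed).
Q_enc = 20.1 μC = 2.01×10^-5 C.
Gauss's law: E·4πr² = Q_enc/ε₀.
E = |Q_enc|/(4πε₀r²) = (2.01e-5)/(4π·8.85×10^-12·(0.764)²) = 3.10e5 N/C.

|E| ≈ 3.10e5 N/C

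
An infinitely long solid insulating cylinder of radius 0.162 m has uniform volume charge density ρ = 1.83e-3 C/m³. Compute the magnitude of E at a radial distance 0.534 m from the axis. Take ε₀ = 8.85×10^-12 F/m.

Choose a coaxial cylinder of radius r = 0.534 m (arbitrary length L) as the Gaussian surface (r > 0.162 m, full cross-section enclosed).
λ_enc = ρ·πR² = (1.83e-3)π(0.162)² = 1.509×10^-4 C/m.
Since E is radial and uniform over the curved surface, Φ = E·2πrL = Q_enc/ε₀ = λ_enc L/ε₀.
E = |λ_enc|/(2πε₀r) = (1.509×10^-4)/(2π·8.85×10^-12·0.534) = 5.08×10^6 N/C.

5.08e6 N/C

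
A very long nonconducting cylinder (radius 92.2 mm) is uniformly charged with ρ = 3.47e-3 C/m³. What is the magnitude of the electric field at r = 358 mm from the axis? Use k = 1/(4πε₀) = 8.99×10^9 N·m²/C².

Choose a coaxial cylinder of radius r = 358 mm (arbitrary length L) as the Gaussian surface (r > 92.2 mm, full cross-section enclosed).
λ_enc = ρ·πR² = (3.47×10^-3)π(0.0922)² = 9.267e-5 C/m.
Since E is radial and uniform over the curved surface, Φ = E·2πrL = Q_enc/ε₀ = λ_enc L/ε₀.
E = 2k|λ_enc|/r = 2(8.99×10^9)(9.267e-5)/(0.358) = 4.65×10^6 N/C.

E = 4.65×10^6 N/C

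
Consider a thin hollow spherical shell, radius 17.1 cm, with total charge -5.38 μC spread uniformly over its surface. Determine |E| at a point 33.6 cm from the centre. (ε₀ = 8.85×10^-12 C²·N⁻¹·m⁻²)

Take a concentric spherical Gaussian surface of radius r = 33.6 cm (r > 17.1 cm).
The entire shell is enclosed: Q_enc = -5.38×10^-6 C.
Gauss's law: E·4πr² = Q_enc/ε₀.
E = |Q_enc|/(4πε₀r²) = (5.38e-6)/(4π·8.85×10^-12·(0.336)²) = 4.28×10^5 N/C.

4.28×10^5 N/C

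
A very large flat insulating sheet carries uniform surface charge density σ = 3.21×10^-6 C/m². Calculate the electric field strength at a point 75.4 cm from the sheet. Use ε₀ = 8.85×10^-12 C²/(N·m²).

1.81e5 V/m

Choose a cylindrical pillbox piercing the sheet, end faces (area A) parallel to it.
Only the two end caps contribute flux: Φ = 2EA. With Q_enc = σA, Gauss's law gives E = |σ|/(2ε₀).
E = |σ|/(2ε₀) = (3.21×10^-6)/(2·8.85×10^-12) = 1.81e5 N/C.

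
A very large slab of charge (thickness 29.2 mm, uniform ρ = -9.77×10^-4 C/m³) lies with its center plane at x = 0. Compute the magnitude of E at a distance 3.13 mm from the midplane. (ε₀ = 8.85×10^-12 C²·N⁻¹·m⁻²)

By symmetry E is perpendicular to the slab. A Gaussian pillbox from −3.13 mm to +3.13 mm (face area A) lies entirely within the slab.
Q_enc = ρ·(2x)·A and flux = 2EA, so 2EA = 2ρxA/ε₀ ⇒ E = |ρ|x/ε₀.
E = (9.77e-4)(0.00313)/(8.85×10^-12) = 3.46×10^5 N/C.

|E| ≈ 3.46×10^5 N/C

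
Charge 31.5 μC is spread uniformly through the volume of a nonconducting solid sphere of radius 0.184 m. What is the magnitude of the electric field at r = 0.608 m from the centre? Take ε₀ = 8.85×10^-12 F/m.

By spherical symmetry E is radial; choose a Gaussian sphere of radius r = 0.608 m (r > R, so the entire charge is enclosed).
Q_enc = 31.5 μC = 3.15×10^-5 C.
By Gauss's law, ∮E·dA = E·4πr² = Q_enc/ε₀.
E = |Q_enc|/(4πε₀r²) = (3.15×10^-5)/(4π·8.85×10^-12·(0.608)²) = 7.66×10^5 N/C.

7.66×10^5 N/C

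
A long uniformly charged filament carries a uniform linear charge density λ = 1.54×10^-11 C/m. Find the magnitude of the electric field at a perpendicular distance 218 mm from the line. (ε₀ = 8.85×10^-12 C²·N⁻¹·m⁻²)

Coaxial Gaussian cylinder, radius r = 218 mm, length L.
Q_enc = λL, so λ_enc = 1.54e-11 C/m.
By Gauss's law (flux through the curved wall only), E·2πrL = λ_enc L/ε₀.
E = |λ_enc|/(2πε₀r) = (1.54e-11)/(2π·8.85×10^-12·0.218) = 1.27 N/C.

|E| ≈ 1.27 V/m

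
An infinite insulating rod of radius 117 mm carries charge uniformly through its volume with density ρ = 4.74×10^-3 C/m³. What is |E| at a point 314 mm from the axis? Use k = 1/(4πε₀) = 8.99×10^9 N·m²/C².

|E| = 1.17×10^7 N/C

Choose a coaxial cylinder of radius r = 314 mm (arbitrary length L) as the Gaussian surface (r > 117 mm, full cross-section enclosed).
λ_enc = ρ·πR² = (4.74×10^-3)π(0.117)² = 2.038×10^-4 C/m.
Since E is radial and uniform over the curved surface, Φ = E·2πrL = Q_enc/ε₀ = λ_enc L/ε₀.
E = 2k|λ_enc|/r = 2(8.99×10^9)(2.038×10^-4)/(0.314) = 1.17e7 N/C.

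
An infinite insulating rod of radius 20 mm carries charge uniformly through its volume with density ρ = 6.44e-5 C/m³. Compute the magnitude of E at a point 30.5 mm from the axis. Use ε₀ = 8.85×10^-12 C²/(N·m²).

Coaxial Gaussian cylinder, radius r = 30.5 mm, length L (r > 20 mm, full cross-section enclosed).
λ_enc = ρ·πR² = (6.44×10^-5)π(0.02)² = 8.093e-8 C/m.
Gauss's law: E·2πrL = λ_enc L/ε₀.
E = |λ_enc|/(2πε₀r) = (8.093×10^-8)/(2π·8.85×10^-12·0.0305) = 4.77×10^4 N/C.

E = 4.77e4 N/C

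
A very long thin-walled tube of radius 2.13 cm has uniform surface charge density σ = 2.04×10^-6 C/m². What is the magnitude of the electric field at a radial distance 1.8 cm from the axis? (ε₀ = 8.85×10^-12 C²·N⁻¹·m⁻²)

Take a coaxial cylindrical Gaussian surface of radius r = 1.8 cm and length L (r < 2.13 cm, inside the shell).
No charge is enclosed, so Gauss's law gives E·2πrL = 0 ⇒ E = 0.

|E| = 0 N/C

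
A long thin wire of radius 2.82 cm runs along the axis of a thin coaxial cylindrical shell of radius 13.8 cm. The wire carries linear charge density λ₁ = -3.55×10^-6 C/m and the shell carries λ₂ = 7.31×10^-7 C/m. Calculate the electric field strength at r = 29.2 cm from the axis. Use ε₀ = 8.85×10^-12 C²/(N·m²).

|E| ≈ 1.74×10^5 V/m

Coaxial Gaussian cylinder, radius r = 29.2 cm, length L (r > 13.8 cm, enclosing both).
λ_enc = λ₁ + λ₂ = (-3.55e-6) + (7.31×10^-7) = -2.819×10^-6 C/m.
By Gauss's law (flux through the curved wall only), E·2πrL = λ_enc L/ε₀.
E = |λ_enc|/(2πε₀r) = (2.819×10^-6)/(2π·8.85×10^-12·0.292) = 1.74×10^5 N/C.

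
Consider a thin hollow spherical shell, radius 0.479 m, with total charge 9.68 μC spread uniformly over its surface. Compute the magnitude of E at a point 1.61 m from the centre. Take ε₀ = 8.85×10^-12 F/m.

3.36×10^4 V/m

Use a concentric Gaussian sphere at r = 1.61 m (r > 0.479 m).
The entire shell is enclosed: Q_enc = 9.68e-6 C.
Applying ∮E·dA = Q_enc/ε₀ with Φ = E(4πr²):
E = |Q_enc|/(4πε₀r²) = (9.68×10^-6)/(4π·8.85×10^-12·(1.61)²) = 3.36×10^4 N/C.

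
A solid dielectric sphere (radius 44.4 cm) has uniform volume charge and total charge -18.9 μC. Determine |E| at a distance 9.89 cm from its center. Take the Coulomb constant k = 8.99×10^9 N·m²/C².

Take a concentric spherical Gaussian surface of radius r = 9.89 cm (r < R).
Only the charge within r is enclosed: Q_enc = Q·(r/R)³ = (-18.9 μC)·(9.89 cm/44.4 cm)³ = -2.089e-7 C.
By Gauss's law, ∮E·dA = E·4πr² = Q_enc/ε₀.
E = k|Q_enc|/r² = (8.99×10^9)(2.089×10^-7)/(0.0989)² = 1.92×10^5 N/C.

E = 1.92e5 V/m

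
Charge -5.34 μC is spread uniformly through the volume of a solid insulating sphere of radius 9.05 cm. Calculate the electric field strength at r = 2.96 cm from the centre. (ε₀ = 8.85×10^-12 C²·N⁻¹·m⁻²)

Take a concentric spherical Gaussian surface of radius r = 2.96 cm (r < R).
For a uniform sphere the enclosed fraction is (r/R)³, so Q_enc = (-5.34 μC)(0.0296/0.0905)³ = -1.868×10^-7 C.
Since E is radial and uniform over the Gaussian sphere, Φ = E·4πr² = Q_enc/ε₀.
E = |Q_enc|/(4πε₀r²) = (1.868e-7)/(4π·8.85×10^-12·(0.0296)²) = 1.92e6 N/C.

|E| = 1.92e6 V/m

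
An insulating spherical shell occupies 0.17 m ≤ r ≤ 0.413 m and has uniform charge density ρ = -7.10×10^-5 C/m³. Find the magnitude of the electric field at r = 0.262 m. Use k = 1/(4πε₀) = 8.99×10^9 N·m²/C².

|E| = 5.09×10^5 V/m

Symmetry ⇒ E = E(r) r̂. Gaussian sphere of radius r = 0.262 m (within the shell material, 0.17 m < r < 0.413 m).
Enclosed charge is the volume from a to r: Q_enc = (4π/3)ρ(r³ − a³) = -3.888×10^-6 C.
Applying ∮E·dA = Q_enc/ε₀ with Φ = E(4πr²):
E = k|Q_enc|/r² = (8.99×10^9)(3.888×10^-6)/(0.262)² = 5.09e5 N/C.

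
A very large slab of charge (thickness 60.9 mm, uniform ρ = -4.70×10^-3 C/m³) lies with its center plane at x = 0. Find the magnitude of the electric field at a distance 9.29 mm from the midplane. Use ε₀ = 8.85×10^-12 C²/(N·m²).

By symmetry E is perpendicular to the slab. A Gaussian pillbox from −9.29 mm to +9.29 mm (face area A) lies entirely within the slab.
Q_enc = ρ·(2x)·A and flux = 2EA, so 2EA = 2ρxA/ε₀ ⇒ E = |ρ|x/ε₀.
E = (4.70e-3)(0.00929)/(8.85×10^-12) = 4.93×10^6 N/C.

4.93e6 N/C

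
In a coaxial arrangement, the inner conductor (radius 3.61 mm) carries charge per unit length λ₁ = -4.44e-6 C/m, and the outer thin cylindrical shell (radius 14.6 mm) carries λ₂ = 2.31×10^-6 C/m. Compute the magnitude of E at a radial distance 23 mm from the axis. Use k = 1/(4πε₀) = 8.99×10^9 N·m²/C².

|E| = 1.67e6 N/C

Choose a coaxial cylinder of radius r = 23 mm (arbitrary length L) as the Gaussian surface (r > 14.6 mm, enclosing both).
λ_enc = λ₁ + λ₂ = (-4.44×10^-6) + (2.31×10^-6) = -2.13e-6 C/m.
By Gauss's law (flux through the curved wall only), E·2πrL = λ_enc L/ε₀.
E = 2k|λ_enc|/r = 2(8.99×10^9)(2.13e-6)/(0.023) = 1.67e6 N/C.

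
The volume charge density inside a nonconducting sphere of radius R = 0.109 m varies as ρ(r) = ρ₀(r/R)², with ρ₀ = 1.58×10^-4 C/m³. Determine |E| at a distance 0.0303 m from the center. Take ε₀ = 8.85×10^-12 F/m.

E ≈ 8.36×10^3 N/C

By spherical symmetry E is radial; choose a Gaussian sphere of radius r = 0.0303 m (r < R).
Integrate the density: Q_enc = 4π ∫₀^r ρ₀(r'/R)^2 r'² dr' = 4πρ₀ r^5/(5·R²) = 8.536×10^-10 C.
Since E is radial and uniform over the Gaussian sphere, Φ = E·4πr² = Q_enc/ε₀.
E = |Q_enc|/(4πε₀r²) = (8.536e-10)/(4π·8.85×10^-12·(0.0303)²) = 8.36×10^3 N/C.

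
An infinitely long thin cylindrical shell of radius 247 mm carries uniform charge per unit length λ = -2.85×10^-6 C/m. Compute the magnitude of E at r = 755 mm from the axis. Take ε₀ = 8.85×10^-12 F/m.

E = 6.79×10^4 V/m

By cylindrical symmetry E is radial; use a coaxial Gaussian cylinder of radius 755 mm and length L (r > 247 mm).
The full line charge is enclosed: λ_enc = -2.85×10^-6 C/m.
Since E is radial and uniform over the curved surface, Φ = E·2πrL = Q_enc/ε₀ = λ_enc L/ε₀.
E = |λ_enc|/(2πε₀r) = (2.85e-6)/(2π·8.85×10^-12·0.755) = 6.79×10^4 N/C.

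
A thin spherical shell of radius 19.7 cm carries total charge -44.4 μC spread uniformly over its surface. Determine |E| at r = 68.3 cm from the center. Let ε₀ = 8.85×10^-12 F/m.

Use a concentric Gaussian sphere at r = 68.3 cm (r > 19.7 cm).
The entire shell is enclosed: Q_enc = -4.44e-5 C.
Since E is radial and uniform over the Gaussian sphere, Φ = E·4πr² = Q_enc/ε₀.
E = |Q_enc|/(4πε₀r²) = (4.44e-5)/(4π·8.85×10^-12·(0.683)²) = 8.56×10^5 N/C.

|E| ≈ 8.56e5 V/m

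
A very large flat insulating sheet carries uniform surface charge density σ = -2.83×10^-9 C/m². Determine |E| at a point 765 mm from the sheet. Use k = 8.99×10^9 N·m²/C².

E = 160 N/C

By planar symmetry E is perpendicular to the sheet and uniform; use a Gaussian pillbox with flat faces of area A on each side of the sheet.
Flux Φ = 2EA and Q_enc = σA, so 2EA = σA/ε₀ ⇒ E = |σ|/(2ε₀), independent of distance.
E = 2πk|σ| = 2π(8.99×10^9)(2.83×10^-9) = 160 N/C.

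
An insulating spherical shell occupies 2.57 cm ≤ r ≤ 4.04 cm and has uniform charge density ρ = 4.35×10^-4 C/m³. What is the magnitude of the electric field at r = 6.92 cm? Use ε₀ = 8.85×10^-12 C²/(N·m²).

Symmetry ⇒ E = E(r) r̂. Gaussian sphere of radius r = 6.92 cm (r > 4.04 cm, enclosing the whole shell).
Q_enc = ρ·(4π/3)(b³ − a³) = (4.35×10^-4)·(4π/3)·((0.0404)³ − (0.0257)³) = 8.922×10^-8 C.
By Gauss's law, ∮E·dA = E·4πr² = Q_enc/ε₀.
E = |Q_enc|/(4πε₀r²) = (8.922×10^-8)/(4π·8.85×10^-12·(0.0692)²) = 1.68×10^5 N/C.

E = 1.68×10^5 N/C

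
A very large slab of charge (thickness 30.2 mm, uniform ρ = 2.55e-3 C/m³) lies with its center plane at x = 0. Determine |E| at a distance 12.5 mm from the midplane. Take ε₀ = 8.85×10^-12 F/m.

By symmetry E is perpendicular to the slab. A Gaussian pillbox from −12.5 mm to +12.5 mm (face area A) lies entirely within the slab.
Q_enc = ρ·(2x)·A and flux = 2EA, so 2EA = 2ρxA/ε₀ ⇒ E = |ρ|x/ε₀.
E = (2.55×10^-3)(0.0125)/(8.85×10^-12) = 3.60×10^6 N/C.

|E| ≈ 3.60×10^6 N/C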